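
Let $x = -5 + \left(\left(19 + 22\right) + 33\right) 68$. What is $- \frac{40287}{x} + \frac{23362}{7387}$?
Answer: $- \frac{180159295}{37134449} \approx -4.8515$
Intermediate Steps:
$x = 5027$ ($x = -5 + \left(41 + 33\right) 68 = -5 + 74 \cdot 68 = -5 + 5032 = 5027$)
$- \frac{40287}{x} + \frac{23362}{7387} = - \frac{40287}{5027} + \frac{23362}{7387} = - \frac{180159295}{37134449}$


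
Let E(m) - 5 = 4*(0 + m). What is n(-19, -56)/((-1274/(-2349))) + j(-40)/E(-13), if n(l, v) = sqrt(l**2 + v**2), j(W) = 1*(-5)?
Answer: 5/47 + 2349*sqrt(3497)/1274 ≈ 109.14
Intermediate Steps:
E(m) = 5 + 4*m (E(m) = 5 + 4*(0 + m) = 5 + 4*m)
j(W) = -5
n(-19, -56)/((-1274/(-2349))) + j(-40)/E(-13) = sqrt((-19)**2 + (-56)**2)/((-1274/(-2349))) - 5/(5 + 4*(-13)) = sqrt(361 + 3136)/((-1274*(-1/2349))) - 5/(5 - 52) = sqrt(3497)/(1274/2349) - 5/(-47) = sqrt(3497)*(2349/1274) - 5*(-1/47) = 2349*sqrt(3497)/1274 + 5/47 = 5/47 + 2349*sqrt(3497)/1274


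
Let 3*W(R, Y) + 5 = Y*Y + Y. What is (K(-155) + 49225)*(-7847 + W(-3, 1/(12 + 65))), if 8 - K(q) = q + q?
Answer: -6916408700708/17787 ≈ -3.8885e+8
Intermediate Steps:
W(R, Y) = -5/3 + Y/3 + Y²/3 (W(R, Y) = -5/3 + (Y*Y + Y)/3 = -5/3 + (Y² + Y)/3 = -5/3 + (Y + Y²)/3 = -5/3 + (Y/3 + Y²/3) = -5/3 + Y/3 + Y²/3)
K(q) = 8 - 2*q (K(q) = 8 - (q + q) = 8 - 2*q)
(K(-155) + 49225)*(-7847 + W(-3, 1/(12 + 65))) = ((8 - 2*(-155)) + 49225)*(-7847 + (-5/3 + 1/(3*(12 + 65)) + (1/(12 + 65))²/3)) = ((8 + 310) + 49225)*(-7847 + (-5/3 + (⅓)/77 + (1/77)²/3)) = (318 + 49225)*(-7847 + (-5/3 + (⅓)*(1/77) + (1/77)²/3)) = 49543*(-7847 + (-5/3 + 1/231 + (⅓)*(1/5929))) = 49543*(-7847 + (-5/3 + 1/231 + 1/17787)) = 49543*(-7847 - 29567/17787) = 49543*(-139604156/17787) = -6916408700708/17787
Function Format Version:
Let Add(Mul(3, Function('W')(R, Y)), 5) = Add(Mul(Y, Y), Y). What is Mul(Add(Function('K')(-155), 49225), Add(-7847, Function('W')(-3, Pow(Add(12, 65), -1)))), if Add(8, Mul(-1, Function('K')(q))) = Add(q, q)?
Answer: Rational(-6916408700708, 17787) ≈ -3.8885e+8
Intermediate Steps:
Function('W')(R, Y) = Add(Rational(-5, 3), Mul(Rational(1, 3), Y), Mul(Rational(1, 3), Pow(Y, 2))) (Function('W')(R, Y) = Add(Rational(-5, 3), Mul(Rational(1, 3), Add(Mul(Y, Y), Y))) = Add(Rational(-5, 3), Mul(Rational(1, 3), Add(Pow(Y, 2), Y))) = Add(Rational(-5, 3), Mul(Rational(1, 3), Add(Y, Pow(Y, 2)))) = Add(Rational(-5, 3), Add(Mul(Rational(1, 3), Y), Mul(Rational(1, 3), Pow(Y, 2)))) = Add(Rational(-5, 3), Mul(Rational(1, 3), Y), Mul(Rational(1, 3), Pow(Y, 2))))
Function('K')(q) = Add(8, Mul(-2, q)) (Function('K')(q) = Add(8, Mul(-1, Add(q, q))) = Add(8, Mul(-1, Mul(2, q))) = Add(8, Mul(-2, q)))
Mul(Add(Function('K')(-155), 49225), Add(-7847, Function('W')(-3, Pow(Add(12, 65), -1)))) = Mul(Add(Add(8, Mul(-2, -155)), 49225), Add(-7847, Add(Rational(-5, 3), Mul(Rational(1, 3), Pow(Add(12, 65), -1)), Mul(Rational(1, 3), Pow(Pow(Add(12, 65), -1), 2))))) = Mul(Add(Add(8, 310), 49225), Add(-7847, Add(Rational(-5, 3), Mul(Rational(1, 3), Pow(77, -1)), Mul(Rational(1, 3), Pow(Pow(77, -1), 2))))) = Mul(Add(318, 49225), Add(-7847, Add(Rational(-5, 3), Mul(Rational(1, 3), Rational(1, 77)), Mul(Rational(1, 3), Pow(Rational(1, 77), 2))))) = Mul(49543, Add(-7847, Add(Rational(-5, 3), Rational(1, 231), Mul(Rational(1, 3), Rational(1, 5929))))) = Mul(49543, Add(-7847, Add(Rational(-5, 3), Rational(1, 231), Rational(1, 17787)))) = Mul(49543, Add(-7847, Rational(-29567, 17787))) = Mul(49543, Rational(-139604156, 17787)) = Rational(-6916408700708, 17787)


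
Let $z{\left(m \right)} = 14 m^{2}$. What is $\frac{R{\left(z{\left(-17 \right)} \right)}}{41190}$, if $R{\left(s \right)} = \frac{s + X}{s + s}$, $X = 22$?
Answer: $\frac{339}{27775790} \approx 1.2205 \cdot 10^{-5}$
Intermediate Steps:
$R{\left(s \right)} = \frac{22 + s}{2 s}$ ($R{\left(s \right)} = \frac{s + 22}{s + s} = \frac{22 + s}{2 s}$)
$\frac{R{\left(z{\left(-17 \right)} \right)}}{41190} = \frac{\frac{1}{2} \frac{1}{14 \left(-17\right)^{2}} \left(22 + 14 \left(-17\right)^{2}\right)}{41190} = \frac{22 + 14 \cdot 289}{2 \cdot 14 \cdot 289} \cdot \frac{1}{41190} = \frac{22 + 4046}{2 \cdot 4046} \cdot \frac{1}{41190} = \frac{1}{2} \cdot \frac{1}{4046} \cdot 4068 \cdot \frac{1}{41190} = \frac{1017}{2023} \cdot \frac{1}{41190} = \frac{339}{27775790}$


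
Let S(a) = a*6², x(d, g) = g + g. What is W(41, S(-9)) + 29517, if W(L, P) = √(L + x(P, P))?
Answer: 29517 + I*√607 ≈ 29517.0 + 24.637*I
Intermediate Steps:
x(d, g) = 2*g
S(a) = 36*a (S(a) = a*36 = 36*a)
W(L, P) = √(L + 2*P)
W(41, S(-9)) + 29517 = √(41 + 2*(36*(-9))) + 29517 = √(41 + 2*(-324)) + 29517 = √(41 - 648) + 29517 = √(-607) + 29517 = I*√607 + 29517 = 29517 + I*√607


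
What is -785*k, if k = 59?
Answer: -46315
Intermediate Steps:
-785*k = -785*59 = -46315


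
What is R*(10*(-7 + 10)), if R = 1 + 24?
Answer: 750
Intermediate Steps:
R = 25
R*(10*(-7 + 10)) = 25*(10*(-7 + 10)) = 25*(10*3) = 25*30 = 750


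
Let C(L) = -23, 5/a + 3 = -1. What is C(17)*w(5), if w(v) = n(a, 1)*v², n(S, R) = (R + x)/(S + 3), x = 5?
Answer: -13800/7 ≈ -1971.4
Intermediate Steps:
a = -5/4 (a = 5/(-3 - 1) = 5/(-4) = 5*(-¼) = -5/4 ≈ -1.2500)
n(S, R) = (5 + R)/(3 + S) (n(S, R) = (R + 5)/(S + 3) = (5 + R)/(3 + S))
w(v) = 24*v²/7 (w(v) = ((5 + 1)/(3 - 5/4))*v² = (6/(7/4))*v² = ((4/7)*6)*v² = 24*v²/7)
C(17)*w(5) = -552*5²/7 = -552*25/7 = -23*600/7 = -13800/7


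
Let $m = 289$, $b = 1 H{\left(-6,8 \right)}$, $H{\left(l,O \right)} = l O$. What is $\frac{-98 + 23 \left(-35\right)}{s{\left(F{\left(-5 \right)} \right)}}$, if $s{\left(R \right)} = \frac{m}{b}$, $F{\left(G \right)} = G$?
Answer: $\frac{43344}{289} \approx 149.98$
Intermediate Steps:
$H{\left(l,O \right)} = O l$
$b = -48$ ($b = 1 \cdot 8 \left(-6\right) = 1 \left(-48\right) = -48$)
$s{\left(R \right)} = - \frac{289}{48}$ ($s{\left(R \right)} = \frac{289}{-48} = 289 \left(- \frac{1}{48}\right) = - \frac{289}{48}$)
$\frac{-98 + 23 \left(-35\right)}{s{\left(F{\left(-5 \right)} \right)}} = \frac{-98 + 23 \left(-35\right)}{- \frac{289}{48}} = \left(-98 - 805\right) \left(- \frac{48}{289}\right) = \left(-903\right) \left(- \frac{48}{289}\right) = \frac{43344}{289}$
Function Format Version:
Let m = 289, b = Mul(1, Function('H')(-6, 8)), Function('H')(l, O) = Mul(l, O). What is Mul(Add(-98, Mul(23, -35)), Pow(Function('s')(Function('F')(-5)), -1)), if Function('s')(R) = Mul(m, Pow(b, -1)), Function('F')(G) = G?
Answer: Rational(43344, 289) ≈ 149.98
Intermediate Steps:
Function('H')(l, O) = Mul(O, l)
b = -48 (b = Mul(1, Mul(8, -6)) = Mul(1, -48) = -48)
Function('s')(R) = Rational(-289, 48) (Function('s')(R) = Mul(289, Pow(-48, -1)) = Mul(289, Rational(-1, 48)) = Rational(-289, 48))
Mul(Add(-98, Mul(23, -35)), Pow(Function('s')(Function('F')(-5)), -1)) = Mul(Add(-98, Mul(23, -35)), Pow(Rational(-289, 48), -1)) = Mul(Add(-98, -805), Rational(-48, 289)) = Mul(-903, Rational(-48, 289)) = Rational(43344, 289)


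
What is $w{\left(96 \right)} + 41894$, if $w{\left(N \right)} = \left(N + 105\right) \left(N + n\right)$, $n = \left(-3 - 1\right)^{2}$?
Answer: $64406$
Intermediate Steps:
$n = 16$ ($n = \left(-4\right)^{2} = 16$)
$w{\left(N \right)} = \left(16 + N\right) \left(105 + N\right)$ ($w{\left(N \right)} = \left(N + 105\right) \left(N + 16\right) = \left(105 + N\right) \left(16 + N\right) = \left(16 + N\right) \left(105 + N\right)$)
$w{\left(96 \right)} + 41894 = \left(1680 + 96^{2} + 121 \cdot 96\right) + 41894 = \left(1680 + 9216 + 11616\right) + 41894 = 22512 + 41894 = 64406$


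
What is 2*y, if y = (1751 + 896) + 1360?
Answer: 8014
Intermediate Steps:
y = 4007 (y = 2647 + 1360 = 4007)
2*y = 2*4007 = 8014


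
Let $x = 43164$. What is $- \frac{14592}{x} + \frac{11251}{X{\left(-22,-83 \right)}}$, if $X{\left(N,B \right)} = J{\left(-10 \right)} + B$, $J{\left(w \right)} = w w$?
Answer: $\frac{40449175}{61149} \approx 661.49$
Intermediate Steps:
$J{\left(w \right)} = w^{2}$
$X{\left(N,B \right)} = 100 + B$ ($X{\left(N,B \right)} = \left(-10\right)^{2} + B = 100 + B$)
$- \frac{14592}{x} + \frac{11251}{X{\left(-22,-83 \right)}} = - \frac{14592}{43164} + \frac{11251}{100 - 83} = \left(-14592\right) \frac{1}{43164} + \frac{11251}{17} = - \frac{1216}{3597} + 11251 \cdot \frac{1}{17} = - \frac{1216}{3597} + \frac{11251}{17} = \frac{40449175}{61149}$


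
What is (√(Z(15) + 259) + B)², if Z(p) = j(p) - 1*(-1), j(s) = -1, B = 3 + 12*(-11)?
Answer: (129 - √259)² ≈ 12748.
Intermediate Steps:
B = -129 (B = 3 - 132 = -129)
Z(p) = 0 (Z(p) = -1 - 1*(-1) = -1 + 1 = 0)
(√(Z(15) + 259) + B)² = (√(0 + 259) - 129)² = (√259 - 129)² = (-129 + √259)²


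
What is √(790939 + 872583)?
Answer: √1663522 ≈ 1289.8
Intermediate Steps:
√(790939 + 872583) = √1663522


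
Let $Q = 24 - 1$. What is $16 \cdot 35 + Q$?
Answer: $583$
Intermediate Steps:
$Q = 23$ ($Q = 24 - 1 = 23$)
$16 \cdot 35 + Q = 16 \cdot 35 + 23 = 560 + 23 = 583$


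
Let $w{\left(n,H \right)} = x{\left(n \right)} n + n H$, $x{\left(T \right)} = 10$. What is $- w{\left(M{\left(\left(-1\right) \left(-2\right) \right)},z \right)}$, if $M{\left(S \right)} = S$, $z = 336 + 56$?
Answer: $-804$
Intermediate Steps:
$z = 392$
$w{\left(n,H \right)} = 10 n + H n$ ($w{\left(n,H \right)} = 10 n + n H = 10 n + H n$)
$- w{\left(M{\left(\left(-1\right) \left(-2\right) \right)},z \right)} = - \left(-1\right) \left(-2\right) \left(10 + 392\right) = - 2 \cdot 402 = \left(-1\right) 804 = -804$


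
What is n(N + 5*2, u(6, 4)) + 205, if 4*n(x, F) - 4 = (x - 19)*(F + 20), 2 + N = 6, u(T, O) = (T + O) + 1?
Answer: 669/4 ≈ 167.25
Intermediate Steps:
u(T, O) = 1 + O + T (u(T, O) = (O + T) + 1 = 1 + O + T)
N = 4 (N = -2 + 6 = 4)
n(x, F) = 1 + (-19 + x)*(20 + F)/4 (n(x, F) = 1 + ((x - 19)*(F + 20))/4 = 1 + ((-19 + x)*(20 + F))/4 = 1 + (-19 + x)*(20 + F)/4)
n(N + 5*2, u(6, 4)) + 205 = (-94 + 5*(4 + 5*2) - 19*(1 + 4 + 6)/4 + (1 + 4 + 6)*(4 + 5*2)/4) + 205 = (-94 + 5*(4 + 10) - 19/4*11 + (¼)*11*(4 + 10)) + 205 = (-94 + 5*14 - 209/4 + (¼)*11*14) + 205 = (-94 + 70 - 209/4 + 77/2) + 205 = -151/4 + 205 = 669/4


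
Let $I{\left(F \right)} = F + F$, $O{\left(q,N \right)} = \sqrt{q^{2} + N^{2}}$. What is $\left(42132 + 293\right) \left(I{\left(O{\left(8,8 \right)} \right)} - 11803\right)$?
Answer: $-500742275 + 678800 \sqrt{2} \approx -4.9978 \cdot 10^{8}$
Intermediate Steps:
$O{\left(q,N \right)} = \sqrt{N^{2} + q^{2}}$
$I{\left(F \right)} = 2 F$
$\left(42132 + 293\right) \left(I{\left(O{\left(8,8 \right)} \right)} - 11803\right) = \left(42132 + 293\right) \left(2 \sqrt{8^{2} + 8^{2}} - 11803\right) = 42425 \left(2 \sqrt{64 + 64} - 11803\right) = 42425 \left(2 \sqrt{128} - 11803\right) = 42425 \left(2 \cdot 8 \sqrt{2} - 11803\right) = 42425 \left(16 \sqrt{2} - 11803\right) = 42425 \left(-11803 + 16 \sqrt{2}\right) = -500742275 + 678800 \sqrt{2}$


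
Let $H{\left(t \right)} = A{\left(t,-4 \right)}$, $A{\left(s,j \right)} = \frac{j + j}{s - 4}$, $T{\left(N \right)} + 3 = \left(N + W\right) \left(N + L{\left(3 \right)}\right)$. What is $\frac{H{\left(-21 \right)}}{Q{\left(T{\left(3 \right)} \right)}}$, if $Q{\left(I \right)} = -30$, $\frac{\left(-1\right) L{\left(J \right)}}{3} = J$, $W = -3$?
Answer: $- \frac{4}{375} \approx -0.010667$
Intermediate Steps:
$L{\left(J \right)} = - 3 J$
$T{\left(N \right)} = -3 + \left(-9 + N\right) \left(-3 + N\right)$ ($T{\left(N \right)} = -3 + \left(N - 3\right) \left(N - 9\right) = -3 + \left(-3 + N\right) \left(N - 9\right) = -3 + \left(-3 + N\right) \left(-9 + N\right) = -3 + \left(-9 + N\right) \left(-3 + N\right)$)
$A{\left(s,j \right)} = \frac{2 j}{-4 + s}$
$H{\left(t \right)} = - \frac{8}{-4 + t}$ ($H{\left(t \right)} = 2 \left(-4\right) \frac{1}{-4 + t} = - \frac{8}{-4 + t}$)
$\frac{H{\left(-21 \right)}}{Q{\left(T{\left(3 \right)} \right)}} = \frac{\left(-8\right) \frac{1}{-4 - 21}}{-30} = - \frac{8}{-25} \left(- \frac{1}{30}\right) = \left(-8\right) \left(- \frac{1}{25}\right) \left(- \frac{1}{30}\right) = \frac{8}{25} \left(- \frac{1}{30}\right) = - \frac{4}{375}$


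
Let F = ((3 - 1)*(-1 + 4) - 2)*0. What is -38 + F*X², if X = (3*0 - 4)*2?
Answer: -38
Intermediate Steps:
F = 0 (F = (2*3 - 2)*0 = (6 - 2)*0 = 4*0 = 0)
X = -8 (X = (0 - 4)*2 = -4*2 = -8)
-38 + F*X² = -38 + 0*(-8)² = -38 + 0*64 = -38 + 0 = -38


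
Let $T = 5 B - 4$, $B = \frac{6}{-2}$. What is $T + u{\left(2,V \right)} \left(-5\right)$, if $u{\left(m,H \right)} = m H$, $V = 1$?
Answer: $-29$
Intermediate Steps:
$B = -3$ ($B = 6 \left(- \frac{1}{2}\right) = -3$)
$T = -19$ ($T = 5 \left(-3\right) - 4 = -15 - 4 = -19$)
$u{\left(m,H \right)} = H m$
$T + u{\left(2,V \right)} \left(-5\right) = -19 + 1 \cdot 2 \left(-5\right) = -19 + 2 \left(-5\right) = -19 - 10 = -29$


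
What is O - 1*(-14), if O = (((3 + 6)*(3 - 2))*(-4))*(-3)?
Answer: 122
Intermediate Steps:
O = 108 (O = ((9*1)*(-4))*(-3) = (9*(-4))*(-3) = -36*(-3) = 108)
O - 1*(-14) = 108 - 1*(-14) = 108 + 14 = 122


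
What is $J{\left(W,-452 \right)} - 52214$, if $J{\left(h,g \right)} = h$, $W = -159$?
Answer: $-52373$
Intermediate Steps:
$J{\left(W,-452 \right)} - 52214 = -159 - 52214 = -52373$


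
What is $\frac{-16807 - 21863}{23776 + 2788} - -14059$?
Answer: $\frac{186712303}{13282} \approx 14058.0$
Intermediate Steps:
$\frac{-16807 - 21863}{23776 + 2788} - -14059 = - \frac{38670}{26564} + 14059 = \left(-38670\right) \frac{1}{26564} + 14059 = - \frac{19335}{13282} + 14059 = \frac{186712303}{13282}$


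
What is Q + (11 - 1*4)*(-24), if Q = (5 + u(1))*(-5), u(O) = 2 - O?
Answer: -198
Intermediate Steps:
Q = -30 (Q = (5 + (2 - 1*1))*(-5) = (5 + (2 - 1))*(-5) = (5 + 1)*(-5) = 6*(-5) = -30)
Q + (11 - 1*4)*(-24) = -30 + (11 - 1*4)*(-24) = -30 + (11 - 4)*(-24) = -30 + 7*(-24) = -30 - 168 = -198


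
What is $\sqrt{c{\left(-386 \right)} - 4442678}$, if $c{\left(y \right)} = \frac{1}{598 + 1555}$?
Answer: $\frac{i \sqrt{20593629583149}}{2153} \approx 2107.8 i$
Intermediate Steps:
$c{\left(y \right)} = \frac{1}{2153}$
$\sqrt{c{\left(-386 \right)} - 4442678} = \sqrt{\frac{1}{2153} - 4442678} = \sqrt{- \frac{9565085733}{2153}} = \frac{i \sqrt{20593629583149}}{2153}$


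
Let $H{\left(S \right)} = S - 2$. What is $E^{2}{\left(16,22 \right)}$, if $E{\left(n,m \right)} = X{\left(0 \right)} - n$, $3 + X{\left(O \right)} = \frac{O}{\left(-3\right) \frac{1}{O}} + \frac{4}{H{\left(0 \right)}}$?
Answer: $441$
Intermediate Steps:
$H{\left(S \right)} = -2 + S$
$X{\left(O \right)} = -5 - \frac{O^{2}}{3}$ ($X{\left(O \right)} = -3 + \left(\frac{O}{\left(-3\right) \frac{1}{O}} + \frac{4}{-2 + 0}\right) = -3 + \left(O \left(- \frac{O}{3}\right) + \frac{4}{-2}\right) = -3 - \left(2 + \frac{O^{2}}{3}\right) = -5 - \frac{O^{2}}{3}$)
$E{\left(n,m \right)} = -5 - n$ ($E{\left(n,m \right)} = \left(-5 - \frac{0^{2}}{3}\right) - n = \left(-5 - 0\right) - n = \left(-5 + 0\right) - n = -5 - n$)
$E^{2}{\left(16,22 \right)} = \left(-5 - 16\right)^{2} = \left(-21\right)^{2} = 441$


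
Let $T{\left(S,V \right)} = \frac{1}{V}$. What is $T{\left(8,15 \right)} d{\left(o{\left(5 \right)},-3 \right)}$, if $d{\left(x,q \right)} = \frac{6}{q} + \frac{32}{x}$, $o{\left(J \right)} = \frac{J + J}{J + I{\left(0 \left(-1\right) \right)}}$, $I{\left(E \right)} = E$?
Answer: $\frac{14}{15} \approx 0.93333$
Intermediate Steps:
$o{\left(J \right)} = 2$ ($o{\left(J \right)} = \frac{J + J}{J + 0 \left(-1\right)} = \frac{2 J}{J + 0} = \frac{2 J}{J} = 2$)
$T{\left(8,15 \right)} d{\left(o{\left(5 \right)},-3 \right)} = \frac{\frac{6}{-3} + \frac{32}{2}}{15} = \frac{6 \left(- \frac{1}{3}\right) + 32 \cdot \frac{1}{2}}{15} = \frac{-2 + 16}{15} = \frac{1}{15} \cdot 14 = \frac{14}{15}$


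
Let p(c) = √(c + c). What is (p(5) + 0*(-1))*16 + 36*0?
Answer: 16*√10 ≈ 50.596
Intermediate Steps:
p(c) = √2*√c (p(c) = √(2*c) = √2*√c)
(p(5) + 0*(-1))*16 + 36*0 = (√2*√5 + 0*(-1))*16 + 36*0 = (√10 + 0)*16 + 0 = √10*16 + 0 = 16*√10 + 0 = 16*√10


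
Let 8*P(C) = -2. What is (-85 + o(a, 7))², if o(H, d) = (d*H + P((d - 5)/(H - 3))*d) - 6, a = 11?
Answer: 3969/16 ≈ 248.06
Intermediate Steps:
P(C) = -¼ (P(C) = (⅛)*(-2) = -¼)
o(H, d) = -6 - d/4 + H*d (o(H, d) = (d*H - d/4) - 6 = (H*d - d/4) - 6 = (-d/4 + H*d) - 6 = -6 - d/4 + H*d)
(-85 + o(a, 7))² = (-85 + (-6 - ¼*7 + 11*7))² = (-85 + (-6 - 7/4 + 77))² = (-85 + 277/4)² = (-63/4)² = 3969/16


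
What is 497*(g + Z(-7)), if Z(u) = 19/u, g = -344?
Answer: -172317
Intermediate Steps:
497*(g + Z(-7)) = 497*(-344 + 19/(-7)) = 497*(-344 + 19*(-⅐)) = 497*(-344 - 19/7) = 497*(-2427/7) = -172317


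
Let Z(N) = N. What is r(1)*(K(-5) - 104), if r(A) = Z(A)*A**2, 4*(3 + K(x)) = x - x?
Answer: -107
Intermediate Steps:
K(x) = -3 (K(x) = -3 + (x - x)/4 = -3 + (1/4)*0 = -3 + 0 = -3)
r(A) = A**3 (r(A) = A*A**2 = A**3)
r(1)*(K(-5) - 104) = 1**3*(-3 - 104) = 1*(-107) = -107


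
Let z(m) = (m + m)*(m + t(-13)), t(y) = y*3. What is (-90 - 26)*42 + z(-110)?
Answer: 27908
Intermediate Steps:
t(y) = 3*y
z(m) = 2*m*(-39 + m) (z(m) = (m + m)*(m + 3*(-13)) = (2*m)*(m - 39) = (2*m)*(-39 + m) = 2*m*(-39 + m))
(-90 - 26)*42 + z(-110) = (-90 - 26)*42 + 2*(-110)*(-39 - 110) = -116*42 + 2*(-110)*(-149) = -4872 + 32780 = 27908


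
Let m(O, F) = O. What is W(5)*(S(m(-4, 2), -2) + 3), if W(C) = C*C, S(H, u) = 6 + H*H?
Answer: 625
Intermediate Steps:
S(H, u) = 6 + H**2
W(C) = C**2
W(5)*(S(m(-4, 2), -2) + 3) = 5**2*((6 + (-4)**2) + 3) = 25*((6 + 16) + 3) = 25*(22 + 3) = 25*25 = 625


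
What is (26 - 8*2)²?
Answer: 100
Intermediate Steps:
(26 - 8*2)² = (26 - 16)² = 10² = 100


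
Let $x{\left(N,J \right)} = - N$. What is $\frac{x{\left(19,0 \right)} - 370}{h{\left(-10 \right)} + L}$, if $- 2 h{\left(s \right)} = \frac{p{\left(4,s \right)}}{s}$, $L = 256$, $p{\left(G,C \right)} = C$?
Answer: $- \frac{778}{511} \approx -1.5225$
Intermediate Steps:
$h{\left(s \right)} = - \frac{1}{2}$ ($h{\left(s \right)} = - \frac{s \frac{1}{s}}{2} = \left(- \frac{1}{2}\right) 1 = - \frac{1}{2}$)
$\frac{x{\left(19,0 \right)} - 370}{h{\left(-10 \right)} + L} = \frac{\left(-1\right) 19 - 370}{- \frac{1}{2} + 256} = \frac{-19 - 370}{\frac{511}{2}} = \left(-389\right) \frac{2}{511} = - \frac{778}{511}$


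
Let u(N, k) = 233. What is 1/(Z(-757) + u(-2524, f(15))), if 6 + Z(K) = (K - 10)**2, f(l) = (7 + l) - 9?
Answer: 1/588516 ≈ 1.6992e-6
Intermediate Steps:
f(l) = -2 + l
Z(K) = -6 + (-10 + K)**2 (Z(K) = -6 + (K - 10)**2 = -6 + (-10 + K)**2)
1/(Z(-757) + u(-2524, f(15))) = 1/((-6 + (-10 - 757)**2) + 233) = 1/((-6 + (-767)**2) + 233) = 1/((-6 + 588289) + 233) = 1/(588283 + 233) = 1/588516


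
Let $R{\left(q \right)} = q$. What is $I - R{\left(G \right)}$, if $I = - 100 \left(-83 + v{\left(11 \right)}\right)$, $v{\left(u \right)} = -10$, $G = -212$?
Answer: $9512$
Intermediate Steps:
$I = 9300$ ($I = - 100 \left(-83 - 10\right) = \left(-100\right) \left(-93\right) = 9300$)
$I - R{\left(G \right)} = 9300 - -212 = 9300 + 212 = 9512$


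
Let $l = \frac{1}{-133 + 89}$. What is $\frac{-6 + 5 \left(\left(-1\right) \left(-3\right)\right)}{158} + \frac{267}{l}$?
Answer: $- \frac{1856175}{158} \approx -11748.0$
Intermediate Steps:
$l = - \frac{1}{44}$ ($l = \frac{1}{-44} = - \frac{1}{44} \approx -0.022727$)
$\frac{-6 + 5 \left(\left(-1\right) \left(-3\right)\right)}{158} + \frac{267}{l} = \frac{-6 + 5 \left(\left(-1\right) \left(-3\right)\right)}{158} + \frac{267}{- \frac{1}{44}} = \left(-6 + 5 \cdot 3\right) \frac{1}{158} + 267 \left(-44\right) = \left(-6 + 15\right) \frac{1}{158} - 11748 = 9 \cdot \frac{1}{158} - 11748 = \frac{9}{158} - 11748 = - \frac{1856175}{158}$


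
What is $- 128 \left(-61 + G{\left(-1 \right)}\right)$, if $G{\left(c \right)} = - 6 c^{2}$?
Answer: $8576$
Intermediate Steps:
$- 128 \left(-61 + G{\left(-1 \right)}\right) = - 128 \left(-61 - 6 \left(-1\right)^{2}\right) = - 128 \left(-61 - 6\right) = \left(-128\right) \left(-67\right) = 8576$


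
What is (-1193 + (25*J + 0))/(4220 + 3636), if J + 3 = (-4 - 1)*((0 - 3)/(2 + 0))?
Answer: -2161/15712 ≈ -0.13754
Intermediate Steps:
J = 9/2 (J = -3 + (-4 - 1)*((0 - 3)/(2 + 0)) = -3 - (-15)/2 = -3 - 5*(-3/2) = -3 + 15/2 = 9/2 ≈ 4.5000)
(-1193 + (25*J + 0))/(4220 + 3636) = (-1193 + (25*(9/2) + 0))/(4220 + 3636) = (-1193 + (225/2 + 0))/7856 = (-1193 + 225/2)*(1/7856) = -2161/2*1/7856 = -2161/15712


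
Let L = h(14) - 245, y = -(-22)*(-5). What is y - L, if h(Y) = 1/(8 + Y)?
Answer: 2969/22 ≈ 134.95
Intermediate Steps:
y = -110 (y = -11*10 = -110)
L = -5389/22 (L = 1/(8 + 14) - 245 = 1/22 - 245 = -5389/22 ≈ -244.95)
y - L = -110 - 1*(-5389/22) = -110 + 5389/22 = 2969/22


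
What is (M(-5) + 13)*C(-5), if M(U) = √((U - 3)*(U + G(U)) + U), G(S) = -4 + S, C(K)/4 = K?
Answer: -260 - 20*√107 ≈ -466.88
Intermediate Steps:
C(K) = 4*K
M(U) = √(U + (-4 + 2*U)*(-3 + U)) (M(U) = √((U - 3)*(U + (-4 + U)) + U) = √((-3 + U)*(-4 + 2*U) + U) = √((-4 + 2*U)*(-3 + U) + U) = √(U + (-4 + 2*U)*(-3 + U)))
(M(-5) + 13)*C(-5) = (√(12 - 9*(-5) + 2*(-5)²) + 13)*(4*(-5)) = (√(12 + 45 + 2*25) + 13)*(-20) = (√(12 + 45 + 50) + 13)*(-20) = (√107 + 13)*(-20) = (13 + √107)*(-20) = -260 - 20*√107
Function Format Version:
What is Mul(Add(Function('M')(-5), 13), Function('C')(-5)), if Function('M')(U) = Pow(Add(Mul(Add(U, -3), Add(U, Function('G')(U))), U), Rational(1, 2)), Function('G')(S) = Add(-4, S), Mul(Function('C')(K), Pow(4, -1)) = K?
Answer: Add(-260, Mul(-20, Pow(107, Rational(1, 2)))) ≈ -466.88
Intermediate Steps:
Function('C')(K) = Mul(4, K)
Function('M')(U) = Pow(Add(U, Mul(Add(-4, Mul(2, U)), Add(-3, U))), Rational(1, 2)) (Function('M')(U) = Pow(Add(Mul(Add(U, -3), Add(U, Add(-4, U))), U), Rational(1, 2)) = Pow(Add(Mul(Add(-3, U), Add(-4, Mul(2, U))), U), Rational(1, 2)) = Pow(Add(Mul(Add(-4, Mul(2, U)), Add(-3, U)), U), Rational(1, 2)) = Pow(Add(U, Mul(Add(-4, Mul(2, U)), Add(-3, U))), Rational(1, 2)))
Mul(Add(Function('M')(-5), 13), Function('C')(-5)) = Mul(Add(Pow(Add(12, Mul(-9, -5), Mul(2, Pow(-5, 2))), Rational(1, 2)), 13), Mul(4, -5)) = Mul(Add(Pow(Add(12, 45, Mul(2, 25)), Rational(1, 2)), 13), -20) = Mul(Add(Pow(Add(12, 45, 50), Rational(1, 2)), 13), -20) = Mul(Add(Pow(107, Rational(1, 2)), 13), -20) = Mul(Add(13, Pow(107, Rational(1, 2))), -20) = Add(-260, Mul(-20, Pow(107, Rational(1, 2))))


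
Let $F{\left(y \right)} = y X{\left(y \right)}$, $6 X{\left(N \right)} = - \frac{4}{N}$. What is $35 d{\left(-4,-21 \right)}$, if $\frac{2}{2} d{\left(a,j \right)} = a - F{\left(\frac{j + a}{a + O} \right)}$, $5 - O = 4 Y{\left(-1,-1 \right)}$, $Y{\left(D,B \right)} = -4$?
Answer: $- \frac{350}{3} \approx -116.67$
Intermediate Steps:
$O = 21$ ($O = 5 - 4 \left(-4\right) = 5 - -16 = 5 + 16 = 21$)
$X{\left(N \right)} = - \frac{2}{3 N}$ ($X{\left(N \right)} = \frac{\left(-4\right) \frac{1}{N}}{6} = - \frac{2}{3 N}$)
$F{\left(y \right)} = - \frac{2}{3}$ ($F{\left(y \right)} = y \left(- \frac{2}{3 y}\right) = - \frac{2}{3}$)
$d{\left(a,j \right)} = \frac{2}{3} + a$ ($d{\left(a,j \right)} = a - - \frac{2}{3} = a + \frac{2}{3} = \frac{2}{3} + a$)
$35 d{\left(-4,-21 \right)} = 35 \left(\frac{2}{3} - 4\right) = 35 \left(- \frac{10}{3}\right) = - \frac{350}{3}$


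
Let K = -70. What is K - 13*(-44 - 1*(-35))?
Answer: 47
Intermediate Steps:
K - 13*(-44 - 1*(-35)) = -70 - 13*(-44 - 1*(-35)) = -70 - 13*(-44 + 35) = -70 - 13*(-9) = -70 + 117 = 47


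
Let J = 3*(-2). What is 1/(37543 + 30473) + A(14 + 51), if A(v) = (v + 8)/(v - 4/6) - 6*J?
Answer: 487470865/13127088 ≈ 37.135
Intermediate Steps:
J = -6
A(v) = 36 + (8 + v)/(-⅔ + v) (A(v) = (v + 8)/(v - 4/6) - 6*(-6) = (8 + v)/(v - 4*⅙) + 36 = (8 + v)/(v - ⅔) + 36 = (8 + v)/(-⅔ + v) + 36 = 36 + (8 + v)/(-⅔ + v))
1/(37543 + 30473) + A(14 + 51) = 1/(37543 + 30473) + 3*(-16 + 37*(14 + 51))/(-2 + 3*(14 + 51)) = 1/68016 + 3*(-16 + 37*65)/(-2 + 3*65) = 1/68016 + 3*(-16 + 2405)/(-2 + 195) = 1/68016 + 3*2389/193 = 1/68016 + 3*(1/193)*2389 = 1/68016 + 7167/193 = 487470865/13127088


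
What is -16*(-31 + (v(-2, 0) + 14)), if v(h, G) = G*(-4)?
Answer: 272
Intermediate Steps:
v(h, G) = -4*G
-16*(-31 + (v(-2, 0) + 14)) = -16*(-31 + (-4*0 + 14)) = -16*(-31 + (0 + 14)) = -16*(-31 + 14) = -16*(-17) = 272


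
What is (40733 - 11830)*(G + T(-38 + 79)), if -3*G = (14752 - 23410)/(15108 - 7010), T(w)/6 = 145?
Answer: 101856281919/4049 ≈ 2.5156e+7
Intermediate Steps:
T(w) = 870 (T(w) = 6*145 = 870)
G = 1443/4049 (G = -(14752 - 23410)/(3*(15108 - 7010)) = -(-2886)/8098 = -1/3*(-4329/4049) = 1443/4049 ≈ 0.35638)
(40733 - 11830)*(G + T(-38 + 79)) = (40733 - 11830)*(1443/4049 + 870) = 28903*(3524073/4049) = 101856281919/4049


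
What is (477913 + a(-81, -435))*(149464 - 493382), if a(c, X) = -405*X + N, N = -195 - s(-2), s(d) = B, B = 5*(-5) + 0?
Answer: -224894170724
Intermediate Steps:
B = -25 (B = -25 + 0 = -25)
s(d) = -25
N = -170 (N = -195 - 1*(-25) = -195 + 25 = -170)
a(c, X) = -170 - 405*X (a(c, X) = -405*X - 170 = -170 - 405*X)
(477913 + a(-81, -435))*(149464 - 493382) = (477913 + (-170 - 405*(-435)))*(149464 - 493382) = (477913 + (-170 + 176175))*(-343918) = (477913 + 176005)*(-343918) = 653918*(-343918) = -224894170724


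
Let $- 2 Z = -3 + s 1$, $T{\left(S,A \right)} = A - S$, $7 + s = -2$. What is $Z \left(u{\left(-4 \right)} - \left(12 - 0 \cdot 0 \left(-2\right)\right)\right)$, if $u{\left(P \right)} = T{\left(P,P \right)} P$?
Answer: $-72$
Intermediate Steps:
$s = -9$ ($s = -7 - 2 = -9$)
$u{\left(P \right)} = 0$ ($u{\left(P \right)} = \left(P - P\right) P = 0 P = 0$)
$Z = 6$ ($Z = - \frac{-3 - 9}{2} = \left(- \frac{1}{2}\right) \left(-12\right) = 6$)
$Z \left(u{\left(-4 \right)} - \left(12 - 0 \cdot 0 \left(-2\right)\right)\right) = 6 \left(0 - \left(12 - 0 \cdot 0 \left(-2\right)\right)\right) = 6 \left(0 + \left(0 \left(-2\right) - 12\right)\right) = 6 \left(0 + \left(0 - 12\right)\right) = 6 \left(0 - 12\right) = 6 \left(-12\right) = -72$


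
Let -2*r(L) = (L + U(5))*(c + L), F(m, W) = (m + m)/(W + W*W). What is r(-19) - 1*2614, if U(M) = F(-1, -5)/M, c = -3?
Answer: -141161/50 ≈ -2823.2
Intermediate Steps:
F(m, W) = 2*m/(W + W²) (F(m, W) = (2*m)/(W + W²) = 2*m/(W + W²))
U(M) = -1/(10*M) (U(M) = (2*(-1)/(-5*(1 - 5)))/M = (2*(-1)*(-⅕)/(-4))/M = (2*(-1)*(-⅕)*(-¼))/M = -1/(10*M))
r(L) = -(-3 + L)*(-1/50 + L)/2 (r(L) = -(L - ⅒/5)*(-3 + L)/2 = -(L - ⅒*⅕)*(-3 + L)/2 = -(L - 1/50)*(-3 + L)/2 = -(-1/50 + L)*(-3 + L)/2 = -(-3 + L)*(-1/50 + L)/2)
r(-19) - 1*2614 = (-3/100 - ½*(-19)² + (151/100)*(-19)) - 1*2614 = (-3/100 - ½*361 - 2869/100) - 2614 = (-3/100 - 361/2 - 2869/100) - 2614 = -10461/50 - 2614 = -141161/50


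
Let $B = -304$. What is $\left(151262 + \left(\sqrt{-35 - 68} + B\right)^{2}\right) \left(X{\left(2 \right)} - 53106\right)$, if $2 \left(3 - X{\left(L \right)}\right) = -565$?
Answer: $- \frac{25731506575}{2} + 32114864 i \sqrt{103} \approx -1.2866 \cdot 10^{10} + 3.2593 \cdot 10^{8} i$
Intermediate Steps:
$X{\left(L \right)} = \frac{571}{2}$ ($X{\left(L \right)} = 3 - - \frac{565}{2} = 3 + \frac{565}{2} = \frac{571}{2}$)
$\left(151262 + \left(\sqrt{-35 - 68} + B\right)^{2}\right) \left(X{\left(2 \right)} - 53106\right) = \left(151262 + \left(\sqrt{-35 - 68} - 304\right)^{2}\right) \left(\frac{571}{2} - 53106\right) = \left(151262 + \left(\sqrt{-103} - 304\right)^{2}\right) \left(- \frac{105641}{2}\right) = \left(151262 + \left(i \sqrt{103} - 304\right)^{2}\right) \left(- \frac{105641}{2}\right) = \left(151262 + \left(-304 + i \sqrt{103}\right)^{2}\right) \left(- \frac{105641}{2}\right) = -7989734471 - \frac{105641 \left(-304 + i \sqrt{103}\right)^{2}}{2}$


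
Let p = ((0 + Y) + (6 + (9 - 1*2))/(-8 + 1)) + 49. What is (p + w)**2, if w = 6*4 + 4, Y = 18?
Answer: 425104/49 ≈ 8675.6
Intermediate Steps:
p = 456/7 (p = ((0 + 18) + (6 + (9 - 1*2))/(-8 + 1)) + 49 = (18 + (6 + (9 - 2))/(-7)) + 49 = (18 + (6 + 7)*(-1/7)) + 49 = (18 + 13*(-1/7)) + 49 = (18 - 13/7) + 49 = 113/7 + 49 = 456/7 ≈ 65.143)
w = 28 (w = 24 + 4 = 28)
(p + w)**2 = (456/7 + 28)**2 = (652/7)**2 = 425104/49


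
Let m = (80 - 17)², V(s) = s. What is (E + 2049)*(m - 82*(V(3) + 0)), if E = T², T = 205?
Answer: 164087502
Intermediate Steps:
E = 42025 (E = 205² = 42025)
m = 3969 (m = 63² = 3969)
(E + 2049)*(m - 82*(V(3) + 0)) = (42025 + 2049)*(3969 - 82*(3 + 0)) = 44074*(3969 - 82*3) = 44074*(3969 - 246) = 44074*3723 = 164087502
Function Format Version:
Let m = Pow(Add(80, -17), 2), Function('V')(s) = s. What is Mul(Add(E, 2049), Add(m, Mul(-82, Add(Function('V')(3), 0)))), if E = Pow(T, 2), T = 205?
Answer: 164087502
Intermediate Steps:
E = 42025 (E = Pow(205, 2) = 42025)
m = 3969 (m = Pow(63, 2) = 3969)
Mul(Add(E, 2049), Add(m, Mul(-82, Add(Function('V')(3), 0)))) = Mul(Add(42025, 2049), Add(3969, Mul(-82, Add(3, 0)))) = Mul(44074, Add(3969, Mul(-82, 3))) = Mul(44074, Add(3969, -246)) = Mul(44074, 3723) = 164087502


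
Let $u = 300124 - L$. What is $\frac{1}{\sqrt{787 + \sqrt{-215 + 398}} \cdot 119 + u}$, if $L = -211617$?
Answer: $\frac{1}{511741 + 119 \sqrt{787 + \sqrt{183}}} \approx 1.9413 \cdot 10^{-6}$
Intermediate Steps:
$u = 511741$ ($u = 300124 - -211617 = 300124 + 211617 = 511741$)
$\frac{1}{\sqrt{787 + \sqrt{-215 + 398}} \cdot 119 + u} = \frac{1}{\sqrt{787 + \sqrt{-215 + 398}} \cdot 119 + 511741} = \frac{1}{\sqrt{787 + \sqrt{183}} \cdot 119 + 511741} = \frac{1}{119 \sqrt{787 + \sqrt{183}} + 511741} = \frac{1}{511741 + 119 \sqrt{787 + \sqrt{183}}}$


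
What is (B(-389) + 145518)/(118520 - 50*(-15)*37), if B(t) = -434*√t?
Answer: 72759/73135 - 217*I*√389/73135 ≈ 0.99486 - 0.058521*I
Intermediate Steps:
(B(-389) + 145518)/(118520 - 50*(-15)*37) = (-434*I*√389 + 145518)/(118520 - 50*(-15)*37) = (-434*I*√389 + 145518)/(118520 + 750*37) = (-434*I*√389 + 145518)/(118520 + 27750) = (145518 - 434*I*√389)/146270 = (145518 - 434*I*√389)*(1/146270) = 72759/73135 - 217*I*√389/73135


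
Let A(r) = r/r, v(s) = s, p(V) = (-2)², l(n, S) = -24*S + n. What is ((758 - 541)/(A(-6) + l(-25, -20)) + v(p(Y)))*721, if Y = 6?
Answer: 1471561/456 ≈ 3227.1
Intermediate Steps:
l(n, S) = n - 24*S
p(V) = 4
A(r) = 1
((758 - 541)/(A(-6) + l(-25, -20)) + v(p(Y)))*721 = ((758 - 541)/(1 + (-25 - 24*(-20))) + 4)*721 = (217/(1 + (-25 + 480)) + 4)*721 = (217/(1 + 455) + 4)*721 = (217/456 + 4)*721 = (2041/456)*721 = 1471561/456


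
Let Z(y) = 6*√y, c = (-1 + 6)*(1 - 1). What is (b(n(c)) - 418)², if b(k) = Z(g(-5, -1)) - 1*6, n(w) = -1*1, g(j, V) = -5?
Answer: 179596 - 5088*I*√5 ≈ 1.796e+5 - 11377.0*I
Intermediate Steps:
c = 0 (c = 5*0 = 0)
n(w) = -1
b(k) = -6 + 6*I*√5 (b(k) = 6*√(-5) - 1*6 = 6*(I*√5) - 6 = 6*I*√5 - 6 = -6 + 6*I*√5)
(b(n(c)) - 418)² = ((-6 + 6*I*√5) - 418)² = (-424 + 6*I*√5)²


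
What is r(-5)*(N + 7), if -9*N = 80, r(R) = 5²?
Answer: -425/9 ≈ -47.222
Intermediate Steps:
r(R) = 25
N = -80/9 (N = -⅑*80 = -80/9 ≈ -8.8889)
r(-5)*(N + 7) = 25*(-80/9 + 7) = 25*(-17/9) = -425/9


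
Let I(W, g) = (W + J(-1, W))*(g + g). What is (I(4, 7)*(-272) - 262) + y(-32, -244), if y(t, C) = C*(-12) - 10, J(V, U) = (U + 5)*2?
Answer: -81120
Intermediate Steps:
J(V, U) = 10 + 2*U (J(V, U) = (5 + U)*2 = 10 + 2*U)
y(t, C) = -10 - 12*C (y(t, C) = -12*C - 10 = -10 - 12*C)
I(W, g) = 2*g*(10 + 3*W) (I(W, g) = (W + (10 + 2*W))*(g + g) = (10 + 3*W)*(2*g) = 2*g*(10 + 3*W))
(I(4, 7)*(-272) - 262) + y(-32, -244) = ((2*7*(10 + 3*4))*(-272) - 262) + (-10 - 12*(-244)) = ((2*7*(10 + 12))*(-272) - 262) + (-10 + 2928) = ((2*7*22)*(-272) - 262) + 2918 = (308*(-272) - 262) + 2918 = (-83776 - 262) + 2918 = -84038 + 2918 = -81120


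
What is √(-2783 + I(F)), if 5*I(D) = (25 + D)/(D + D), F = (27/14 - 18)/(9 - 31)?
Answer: I*√2501530/30 ≈ 52.721*I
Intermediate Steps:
F = 225/308 (F = (27*(1/14) - 18)/(-22) = (27/14 - 18)*(-1/22) = -225/14*(-1/22) = 225/308 ≈ 0.73052)
I(D) = (25 + D)/(10*D) (I(D) = ((25 + D)/(D + D))/5 = ((25 + D)/((2*D)))/5 = ((25 + D)*(1/(2*D)))/5 = ((25 + D)/(2*D))/5 = (25 + D)/(10*D))
√(-2783 + I(F)) = √(-2783 + (25 + 225/308)/(10*(225/308))) = √(-2783 + (⅒)*(308/225)*(7925/308)) = √(-2783 + 317/90) = √(-250153/90) = I*√2501530/30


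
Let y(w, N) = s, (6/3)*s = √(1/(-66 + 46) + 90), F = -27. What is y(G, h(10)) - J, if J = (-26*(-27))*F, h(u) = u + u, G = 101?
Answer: 18954 + √8995/20 ≈ 18959.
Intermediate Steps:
h(u) = 2*u
J = -18954 (J = -26*(-27)*(-27) = 702*(-27) = -18954)
s = √8995/20 (s = √(1/(-66 + 46) + 90)/2 = √(1/(-20) + 90)/2 = √(-1/20 + 90)/2 = √(1799/20)/2 = (√8995/10)/2 = √8995/20 ≈ 4.7421)
y(w, N) = √8995/20
y(G, h(10)) - J = √8995/20 - 1*(-18954) = √8995/20 + 18954 = 18954 + √8995/20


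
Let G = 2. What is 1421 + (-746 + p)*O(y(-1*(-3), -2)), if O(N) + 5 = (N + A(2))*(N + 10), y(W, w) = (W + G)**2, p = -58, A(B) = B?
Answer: -754339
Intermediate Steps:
y(W, w) = (2 + W)**2 (y(W, w) = (W + 2)**2 = (2 + W)**2)
O(N) = -5 + (2 + N)*(10 + N) (O(N) = -5 + (N + 2)*(N + 10) = -5 + (2 + N)*(10 + N))
1421 + (-746 + p)*O(y(-1*(-3), -2)) = 1421 + (-746 - 58)*(15 + ((2 - 1*(-3))**2)**2 + 12*(2 - 1*(-3))**2) = 1421 - 804*(15 + ((2 + 3)**2)**2 + 12*(2 + 3)**2) = 1421 - 804*(15 + (5**2)**2 + 12*5**2) = 1421 - 804*(15 + 25**2 + 12*25) = 1421 - 804*(15 + 625 + 300) = 1421 - 804*940 = 1421 - 755760 = -754339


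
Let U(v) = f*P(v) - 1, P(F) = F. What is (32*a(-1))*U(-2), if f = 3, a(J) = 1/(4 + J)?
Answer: -224/3 ≈ -74.667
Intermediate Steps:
U(v) = -1 + 3*v (U(v) = 3*v - 1 = -1 + 3*v)
(32*a(-1))*U(-2) = (32/(4 - 1))*(-1 + 3*(-2)) = (32/3)*(-1 - 6) = (32*(1/3))*(-7) = (32/3)*(-7) = -224/3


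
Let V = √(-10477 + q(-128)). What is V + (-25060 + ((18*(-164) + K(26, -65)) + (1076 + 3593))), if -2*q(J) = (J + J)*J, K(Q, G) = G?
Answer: -23408 + I*√26861 ≈ -23408.0 + 163.89*I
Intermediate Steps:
q(J) = -J² (q(J) = -(J + J)*J/2 = -2*J*J/2 = -J²)
V = I*√26861 (V = √(-10477 - 1*(-128)²) = √(-10477 - 1*16384) = √(-10477 - 16384) = √(-26861) = I*√26861 ≈ 163.89*I)
V + (-25060 + ((18*(-164) + K(26, -65)) + (1076 + 3593))) = I*√26861 + (-25060 + ((18*(-164) - 65) + (1076 + 3593))) = I*√26861 + (-25060 + ((-2952 - 65) + 4669)) = I*√26861 + (-25060 + (-3017 + 4669)) = I*√26861 + (-25060 + 1652) = I*√26861 - 23408 = -23408 + I*√26861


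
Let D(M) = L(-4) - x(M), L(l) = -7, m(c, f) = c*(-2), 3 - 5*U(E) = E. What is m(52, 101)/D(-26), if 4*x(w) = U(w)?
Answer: 160/13 ≈ 12.308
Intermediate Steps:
U(E) = 3/5 - E/5
m(c, f) = -2*c
x(w) = 3/20 - w/20 (x(w) = (3/5 - w/5)/4 = 3/20 - w/20)
D(M) = -143/20 + M/20 (D(M) = -7 - (3/20 - M/20) = -7 + (-3/20 + M/20) = -143/20 + M/20)
m(52, 101)/D(-26) = (-2*52)/(-143/20 + (1/20)*(-26)) = -104/(-143/20 - 13/10) = -104/(-169/20) = -104*(-20/169) = 160/13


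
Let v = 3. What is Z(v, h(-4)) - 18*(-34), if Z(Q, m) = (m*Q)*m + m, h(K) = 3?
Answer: 642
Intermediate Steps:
Z(Q, m) = m + Q*m² (Z(Q, m) = (Q*m)*m + m = Q*m² + m = m + Q*m²)
Z(v, h(-4)) - 18*(-34) = 3*(1 + 3*3) - 18*(-34) = 3*(1 + 9) + 612 = 3*10 + 612 = 30 + 612 = 642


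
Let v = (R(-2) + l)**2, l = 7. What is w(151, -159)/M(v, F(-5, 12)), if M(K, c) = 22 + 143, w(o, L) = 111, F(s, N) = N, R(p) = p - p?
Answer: 37/55 ≈ 0.67273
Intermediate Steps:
R(p) = 0
v = 49 (v = (0 + 7)**2 = 7**2 = 49)
M(K, c) = 165
w(151, -159)/M(v, F(-5, 12)) = 111/165 = 111*(1/165) = 37/55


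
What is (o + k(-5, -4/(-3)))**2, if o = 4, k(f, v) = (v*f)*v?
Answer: 1936/81 ≈ 23.901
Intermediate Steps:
k(f, v) = f*v**2 (k(f, v) = (f*v)*v = f*v**2)
(o + k(-5, -4/(-3)))**2 = (4 - 5*(-4/(-3))**2)**2 = (4 - 5*(-4*(-1/3))**2)**2 = (4 - 5*(4/3)**2)**2 = (4 - 5*16/9)**2 = (4 - 80/9)**2 = (-44/9)**2 = 1936/81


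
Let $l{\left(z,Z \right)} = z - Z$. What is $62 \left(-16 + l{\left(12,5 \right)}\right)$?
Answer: $-558$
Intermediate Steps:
$62 \left(-16 + l{\left(12,5 \right)}\right) = 62 \left(-16 + \left(12 - 5\right)\right) = 62 \left(-16 + 7\right) = 62 \left(-9\right) = -558$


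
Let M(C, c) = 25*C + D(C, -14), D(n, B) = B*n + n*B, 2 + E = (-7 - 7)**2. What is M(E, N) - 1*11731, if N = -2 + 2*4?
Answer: -12313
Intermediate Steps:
N = 6 (N = -2 + 8 = 6)
E = 194 (E = -2 + (-7 - 7)**2 = -2 + (-14)**2 = -2 + 196 = 194)
D(n, B) = 2*B*n (D(n, B) = B*n + B*n = 2*B*n)
M(C, c) = -3*C (M(C, c) = 25*C + 2*(-14)*C = 25*C - 28*C = -3*C)
M(E, N) - 1*11731 = -3*194 - 1*11731 = -582 - 11731 = -12313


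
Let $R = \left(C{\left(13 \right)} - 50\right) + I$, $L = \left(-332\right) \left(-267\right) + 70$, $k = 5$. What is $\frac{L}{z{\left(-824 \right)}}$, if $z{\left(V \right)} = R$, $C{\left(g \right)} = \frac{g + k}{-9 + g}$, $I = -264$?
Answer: $- \frac{177428}{619} \approx -286.64$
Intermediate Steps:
$L = 88714$ ($L = 88644 + 70 = 88714$)
$C{\left(g \right)} = \frac{5 + g}{-9 + g}$ ($C{\left(g \right)} = \frac{g + 5}{-9 + g} = \frac{5 + g}{-9 + g}$)
$R = - \frac{619}{2}$ ($R = \left(\frac{5 + 13}{-9 + 13} - 50\right) - 264 = \left(\frac{1}{4} \cdot 18 - 50\right) - 264 = \left(\frac{9}{2} - 50\right) - 264 = - \frac{91}{2} - 264 = - \frac{619}{2} \approx -309.5$)
$z{\left(V \right)} = - \frac{619}{2}$
$\frac{L}{z{\left(-824 \right)}} = \frac{88714}{- \frac{619}{2}} = 88714 \left(- \frac{2}{619}\right) = - \frac{177428}{619}$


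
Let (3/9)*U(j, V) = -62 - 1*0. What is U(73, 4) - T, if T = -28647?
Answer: 28461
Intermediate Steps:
U(j, V) = -186 (U(j, V) = 3*(-62 - 1*0) = 3*(-62 + 0) = 3*(-62) = -186)
U(73, 4) - T = -186 - 1*(-28647) = -186 + 28647 = 28461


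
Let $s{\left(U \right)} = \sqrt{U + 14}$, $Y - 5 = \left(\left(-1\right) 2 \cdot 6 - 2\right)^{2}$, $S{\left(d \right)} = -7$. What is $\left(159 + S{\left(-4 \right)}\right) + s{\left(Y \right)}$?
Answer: $152 + \sqrt{215} \approx 166.66$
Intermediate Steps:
$Y = 201$ ($Y = 5 + \left(\left(-1\right) 2 \cdot 6 - 2\right)^{2} = 5 + \left(\left(-2\right) 6 - 2\right)^{2} = 5 + \left(-12 - 2\right)^{2} = 5 + \left(-14\right)^{2} = 5 + 196 = 201$)
$s{\left(U \right)} = \sqrt{14 + U}$
$\left(159 + S{\left(-4 \right)}\right) + s{\left(Y \right)} = \left(159 - 7\right) + \sqrt{14 + 201} = 152 + \sqrt{215}$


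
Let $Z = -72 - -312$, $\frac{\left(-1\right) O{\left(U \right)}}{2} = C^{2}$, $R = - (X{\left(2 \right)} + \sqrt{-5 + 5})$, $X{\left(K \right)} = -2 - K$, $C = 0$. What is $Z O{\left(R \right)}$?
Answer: $0$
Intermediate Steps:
$R = 4$ ($R = - (\left(-2 - 2\right) + \sqrt{-5 + 5}) = - (\left(-2 - 2\right) + \sqrt{0}) = - (-4 + 0) = \left(-1\right) \left(-4\right) = 4$)
$O{\left(U \right)} = 0$ ($O{\left(U \right)} = - 2 \cdot 0^{2} = \left(-2\right) 0 = 0$)
$Z = 240$ ($Z = -72 + 312 = 240$)
$Z O{\left(R \right)} = 240 \cdot 0 = 0$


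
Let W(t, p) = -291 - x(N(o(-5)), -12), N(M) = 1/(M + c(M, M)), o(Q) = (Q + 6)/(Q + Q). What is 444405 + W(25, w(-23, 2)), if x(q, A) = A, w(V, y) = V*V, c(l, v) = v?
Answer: 444126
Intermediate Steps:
w(V, y) = V²
o(Q) = (6 + Q)/(2*Q) (o(Q) = (6 + Q)/((2*Q)) = (6 + Q)*(1/(2*Q)) = (6 + Q)/(2*Q))
N(M) = 1/(2*M) (N(M) = 1/(M + M) = 1/(2*M))
W(t, p) = -279 (W(t, p) = -291 - 1*(-12) = -291 + 12 = -279)
444405 + W(25, w(-23, 2)) = 444405 - 279 = 444126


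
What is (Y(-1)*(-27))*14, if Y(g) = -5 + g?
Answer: 2268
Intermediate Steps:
(Y(-1)*(-27))*14 = ((-5 - 1)*(-27))*14 = -6*(-27)*14 = 162*14 = 2268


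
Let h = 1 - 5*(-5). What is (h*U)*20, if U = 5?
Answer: 2600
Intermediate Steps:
h = 26 (h = 1 + 25 = 26)
(h*U)*20 = (26*5)*20 = 130*20 = 2600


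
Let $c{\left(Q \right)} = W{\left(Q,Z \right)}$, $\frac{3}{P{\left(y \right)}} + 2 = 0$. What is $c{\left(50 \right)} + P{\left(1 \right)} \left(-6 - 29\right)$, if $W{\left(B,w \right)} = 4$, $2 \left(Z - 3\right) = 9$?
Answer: $\frac{113}{2} \approx 56.5$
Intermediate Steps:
$Z = \frac{15}{2}$ ($Z = 3 + \frac{1}{2} \cdot 9 = 3 + \frac{9}{2} = \frac{15}{2} \approx 7.5$)
$P{\left(y \right)} = - \frac{3}{2}$ ($P{\left(y \right)} = \frac{3}{-2 + 0} = \frac{3}{-2} = 3 \left(- \frac{1}{2}\right) = - \frac{3}{2}$)
$c{\left(Q \right)} = 4$
$c{\left(50 \right)} + P{\left(1 \right)} \left(-6 - 29\right) = 4 - \frac{3 \left(-6 - 29\right)}{2} = 4 - - \frac{105}{2} = 4 + \frac{105}{2} = \frac{113}{2}$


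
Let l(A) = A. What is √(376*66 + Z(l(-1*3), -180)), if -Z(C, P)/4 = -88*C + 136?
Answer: 4*√1451 ≈ 152.37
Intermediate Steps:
Z(C, P) = -544 + 352*C (Z(C, P) = -4*(-88*C + 136) = -4*(136 - 88*C) = -544 + 352*C)
√(376*66 + Z(l(-1*3), -180)) = √(376*66 + (-544 + 352*(-1*3))) = √(24816 + (-544 + 352*(-3))) = √(24816 + (-544 - 1056)) = √(24816 - 1600) = √23216 = 4*√1451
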